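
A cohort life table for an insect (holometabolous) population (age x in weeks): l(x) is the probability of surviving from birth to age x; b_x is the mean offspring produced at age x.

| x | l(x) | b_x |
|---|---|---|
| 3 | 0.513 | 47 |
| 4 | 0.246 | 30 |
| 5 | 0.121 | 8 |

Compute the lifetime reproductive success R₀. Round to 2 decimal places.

R₀ = Σ l(x) b_x:
  age 3: 0.513 × 47 = 24.1110
  age 4: 0.246 × 30 = 7.3800
  age 5: 0.121 × 8 = 0.9680
R₀ = 24.1110 + 7.3800 + 0.9680 = 32.4590

32.46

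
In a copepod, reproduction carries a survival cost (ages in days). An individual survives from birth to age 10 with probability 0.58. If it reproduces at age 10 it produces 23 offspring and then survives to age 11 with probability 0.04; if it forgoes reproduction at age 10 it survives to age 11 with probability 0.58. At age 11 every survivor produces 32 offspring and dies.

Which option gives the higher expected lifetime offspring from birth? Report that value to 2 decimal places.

14.08

breed at age 10: R₀ = 0.58 × (23 + 0.04 × 32) = 0.58 × 24.2800 = 14.0824
delay to age 11: R₀ = 0.58 × (0.58 × 32) = 0.58 × 18.5600 = 10.7648
Higher: breed at age 10 (14.0824).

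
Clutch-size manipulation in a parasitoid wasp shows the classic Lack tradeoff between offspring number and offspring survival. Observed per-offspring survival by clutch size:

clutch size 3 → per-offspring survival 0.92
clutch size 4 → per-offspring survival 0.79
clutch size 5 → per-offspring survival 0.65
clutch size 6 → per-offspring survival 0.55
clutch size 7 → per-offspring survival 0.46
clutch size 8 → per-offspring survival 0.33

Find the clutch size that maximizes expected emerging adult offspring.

Expected emerging adult offspring = c × s(c):
  c=3: 3 × 0.92 = 2.760
  c=4: 4 × 0.79 = 3.160
  c=5: 5 × 0.65 = 3.250
  c=6: 6 × 0.55 = 3.300
  c=7: 7 × 0.46 = 3.220
  c=8: 8 × 0.33 = 2.640
Maximum at c = 6 (3.300 emerging adult offspring).

6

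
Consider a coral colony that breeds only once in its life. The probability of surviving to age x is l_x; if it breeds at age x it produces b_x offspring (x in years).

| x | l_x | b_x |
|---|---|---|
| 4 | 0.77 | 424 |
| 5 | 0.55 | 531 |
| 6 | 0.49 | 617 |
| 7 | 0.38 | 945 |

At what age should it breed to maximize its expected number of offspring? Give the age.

Expected offspring if breeding at age x = l_x × b_x:
  age 4: 0.77 × 424 = 326.480
  age 5: 0.55 × 531 = 292.050
  age 6: 0.49 × 617 = 302.330
  age 7: 0.38 × 945 = 359.100
Maximum at age 7 (359.100).

7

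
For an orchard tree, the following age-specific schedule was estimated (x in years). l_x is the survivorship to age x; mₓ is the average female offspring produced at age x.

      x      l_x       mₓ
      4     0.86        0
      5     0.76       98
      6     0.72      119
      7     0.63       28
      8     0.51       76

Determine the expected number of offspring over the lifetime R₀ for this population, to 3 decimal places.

216.560

R₀ = Σ l_x mₓ:
  age 4: 0.86 × 0 = 0.0000
  age 5: 0.76 × 98 = 74.4800
  age 6: 0.72 × 119 = 85.6800
  age 7: 0.63 × 28 = 17.6400
  age 8: 0.51 × 76 = 38.7600
R₀ = 0.0000 + 74.4800 + 85.6800 + 17.6400 + 38.7600 = 216.5600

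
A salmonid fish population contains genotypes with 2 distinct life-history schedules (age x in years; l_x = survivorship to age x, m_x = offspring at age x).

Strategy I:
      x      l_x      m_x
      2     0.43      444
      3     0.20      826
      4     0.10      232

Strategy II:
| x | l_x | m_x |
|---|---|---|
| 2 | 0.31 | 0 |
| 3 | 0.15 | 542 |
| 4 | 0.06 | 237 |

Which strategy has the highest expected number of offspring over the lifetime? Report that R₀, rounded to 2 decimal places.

379.32

Strategy I: R₀ = 0.43×444 + 0.20×826 + 0.10×232 = 379.3200
Strategy II: R₀ = 0.31×0 + 0.15×542 + 0.06×237 = 95.5200
Highest R₀: strategy I with 379.3200.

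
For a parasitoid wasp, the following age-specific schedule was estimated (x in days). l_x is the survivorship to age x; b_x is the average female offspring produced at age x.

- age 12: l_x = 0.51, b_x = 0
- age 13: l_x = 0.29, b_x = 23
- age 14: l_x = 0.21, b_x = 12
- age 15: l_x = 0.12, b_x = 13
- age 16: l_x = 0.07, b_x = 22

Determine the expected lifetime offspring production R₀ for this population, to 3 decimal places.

12.290

R₀ = Σ l_x b_x:
  age 12: 0.51 × 0 = 0.0000
  age 13: 0.29 × 23 = 6.6700
  age 14: 0.21 × 12 = 2.5200
  age 15: 0.12 × 13 = 1.5600
  age 16: 0.07 × 22 = 1.5400
R₀ = 0.0000 + 6.6700 + 2.5200 + 1.5600 + 1.5400 = 12.2900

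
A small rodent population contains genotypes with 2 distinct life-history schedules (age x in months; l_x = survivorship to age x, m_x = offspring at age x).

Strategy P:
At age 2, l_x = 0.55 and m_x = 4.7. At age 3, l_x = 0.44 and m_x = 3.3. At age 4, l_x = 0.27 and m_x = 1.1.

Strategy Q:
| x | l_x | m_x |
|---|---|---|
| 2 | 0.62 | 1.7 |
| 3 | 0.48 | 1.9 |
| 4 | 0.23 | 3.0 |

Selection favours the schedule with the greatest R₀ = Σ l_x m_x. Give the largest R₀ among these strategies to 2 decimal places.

Strategy P: R₀ = 0.55×4.7 + 0.44×3.3 + 0.27×1.1 = 4.3340
Strategy Q: R₀ = 0.62×1.7 + 0.48×1.9 + 0.23×3.0 = 2.6560
Highest R₀: strategy P with 4.3340.

4.33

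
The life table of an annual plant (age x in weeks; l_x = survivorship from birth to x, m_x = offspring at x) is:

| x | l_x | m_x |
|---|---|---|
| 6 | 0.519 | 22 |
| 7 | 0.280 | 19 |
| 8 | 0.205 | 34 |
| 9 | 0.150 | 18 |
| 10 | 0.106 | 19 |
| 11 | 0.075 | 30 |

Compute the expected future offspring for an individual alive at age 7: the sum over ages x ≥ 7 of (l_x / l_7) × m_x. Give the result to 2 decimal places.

l_7 = 0.280. Conditional survival from age 7 to x is l_x / l_7.
  x=7: (0.280/0.280) × 19 = 19.0000
  x=8: (0.205/0.280) × 34 = 24.8929
  x=9: (0.150/0.280) × 18 = 9.6429
  x=10: (0.106/0.280) × 19 = 7.1929
  x=11: (0.075/0.280) × 30 = 8.0357
Sum = 19.0000 + 24.8929 + 9.6429 + 7.1929 + 8.0357 = 68.7643

68.76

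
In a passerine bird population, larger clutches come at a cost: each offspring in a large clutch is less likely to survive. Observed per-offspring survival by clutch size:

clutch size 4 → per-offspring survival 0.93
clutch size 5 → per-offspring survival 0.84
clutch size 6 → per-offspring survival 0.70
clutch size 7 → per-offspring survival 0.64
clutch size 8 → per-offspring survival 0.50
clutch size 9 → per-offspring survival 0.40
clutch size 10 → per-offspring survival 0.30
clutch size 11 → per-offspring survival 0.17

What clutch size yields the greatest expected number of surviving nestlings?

7

Expected surviving nestlings = c × s(c):
  c=4: 4 × 0.93 = 3.720
  c=5: 5 × 0.84 = 4.200
  c=6: 6 × 0.70 = 4.200
  c=7: 7 × 0.64 = 4.480
  c=8: 8 × 0.50 = 4.000
  c=9: 9 × 0.40 = 3.600
  c=10: 10 × 0.30 = 3.000
  c=11: 11 × 0.17 = 1.870
Maximum at c = 7 (4.480 surviving nestlings).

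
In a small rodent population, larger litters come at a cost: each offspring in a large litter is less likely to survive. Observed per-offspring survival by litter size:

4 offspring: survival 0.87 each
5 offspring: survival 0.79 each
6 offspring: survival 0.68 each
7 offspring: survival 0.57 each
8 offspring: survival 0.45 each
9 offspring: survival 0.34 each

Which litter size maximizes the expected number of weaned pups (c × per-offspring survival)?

Expected weaned pups = c × s(c):
  c=4: 4 × 0.87 = 3.480
  c=5: 5 × 0.79 = 3.950
  c=6: 6 × 0.68 = 4.080
  c=7: 7 × 0.57 = 3.990
  c=8: 8 × 0.45 = 3.600
  c=9: 9 × 0.34 = 3.060
Maximum at c = 6 (4.080 weaned pups).

6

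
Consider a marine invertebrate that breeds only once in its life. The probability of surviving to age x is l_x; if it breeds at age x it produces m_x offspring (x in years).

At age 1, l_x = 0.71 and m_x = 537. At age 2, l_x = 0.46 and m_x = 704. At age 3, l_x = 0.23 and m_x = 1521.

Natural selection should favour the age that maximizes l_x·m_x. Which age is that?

1

Expected offspring if breeding at age x = l_x × m_x:
  age 1: 0.71 × 537 = 381.270
  age 2: 0.46 × 704 = 323.840
  age 3: 0.23 × 1521 = 349.830
Maximum at age 1 (381.270).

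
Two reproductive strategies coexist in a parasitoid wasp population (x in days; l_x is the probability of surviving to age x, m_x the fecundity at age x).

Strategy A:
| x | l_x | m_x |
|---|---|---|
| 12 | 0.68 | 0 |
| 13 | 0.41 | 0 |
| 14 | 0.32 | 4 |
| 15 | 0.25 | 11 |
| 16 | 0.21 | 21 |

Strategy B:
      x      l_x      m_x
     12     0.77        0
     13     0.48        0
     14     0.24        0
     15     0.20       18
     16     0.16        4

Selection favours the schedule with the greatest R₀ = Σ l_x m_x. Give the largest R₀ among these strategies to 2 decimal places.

Strategy A: R₀ = 0.68×0 + 0.41×0 + 0.32×4 + 0.25×11 + 0.21×21 = 8.4400
Strategy B: R₀ = 0.77×0 + 0.48×0 + 0.24×0 + 0.20×18 + 0.16×4 = 4.2400
Highest R₀: strategy A with 8.4400.

8.44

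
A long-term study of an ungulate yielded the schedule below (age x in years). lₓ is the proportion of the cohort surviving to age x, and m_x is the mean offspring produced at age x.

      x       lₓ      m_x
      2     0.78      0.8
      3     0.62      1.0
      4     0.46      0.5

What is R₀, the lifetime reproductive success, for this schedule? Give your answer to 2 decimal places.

1.47

R₀ = Σ lₓ m_x:
  age 2: 0.78 × 0.8 = 0.6240
  age 3: 0.62 × 1.0 = 0.6200
  age 4: 0.46 × 0.5 = 0.2300
R₀ = 0.6240 + 0.6200 + 0.2300 = 1.4740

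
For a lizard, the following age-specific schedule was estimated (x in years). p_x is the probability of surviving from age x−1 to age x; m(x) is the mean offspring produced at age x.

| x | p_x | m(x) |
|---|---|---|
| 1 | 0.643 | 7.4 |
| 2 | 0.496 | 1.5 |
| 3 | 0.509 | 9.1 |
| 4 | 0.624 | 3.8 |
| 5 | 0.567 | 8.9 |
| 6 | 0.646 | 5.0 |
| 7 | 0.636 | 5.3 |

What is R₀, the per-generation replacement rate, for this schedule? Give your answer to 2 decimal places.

7.92

Survivorship from birth: l_x = p_1·p_2·…·p_x.
  l_1 = 0.64300
  l_2 = 0.31893
  l_3 = 0.16233
  l_4 = 0.10130
  l_5 = 0.05744
  l_6 = 0.03710
  l_7 = 0.02360
R₀ = Σ l_x m(x):
  age 1: 0.64300 × 7.4 = 4.7582
  age 2: 0.31893 × 1.5 = 0.4784
  age 3: 0.16233 × 9.1 = 1.4772
  age 4: 0.10130 × 3.8 = 0.3849
  age 5: 0.05744 × 8.9 = 0.5112
  age 6: 0.03710 × 5.0 = 0.1855
  age 7: 0.02360 × 5.3 = 0.1251
R₀ = 4.7582 + 0.4784 + 1.4772 + 0.3849 + 0.5112 + 0.1855 + 0.1251 = 7.9205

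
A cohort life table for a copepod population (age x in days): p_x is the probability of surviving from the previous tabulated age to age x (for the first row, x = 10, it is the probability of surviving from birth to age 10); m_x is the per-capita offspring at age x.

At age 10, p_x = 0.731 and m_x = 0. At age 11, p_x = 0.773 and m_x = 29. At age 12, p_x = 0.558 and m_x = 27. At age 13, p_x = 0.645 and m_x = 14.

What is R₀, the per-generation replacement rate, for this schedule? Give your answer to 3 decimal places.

27.747

Survivorship from birth: l_x = p_10·p_11·…·p_x.
  l_10 = 0.73100
  l_11 = 0.56506
  l_12 = 0.31531
  l_13 = 0.20337
R₀ = Σ l_x m_x:
  age 10: 0.73100 × 0 = 0.0000
  age 11: 0.56506 × 29 = 16.3867
  age 12: 0.31531 × 27 = 8.5134
  age 13: 0.20337 × 14 = 2.8472
R₀ = 0.0000 + 16.3867 + 8.5134 + 2.8472 = 27.7473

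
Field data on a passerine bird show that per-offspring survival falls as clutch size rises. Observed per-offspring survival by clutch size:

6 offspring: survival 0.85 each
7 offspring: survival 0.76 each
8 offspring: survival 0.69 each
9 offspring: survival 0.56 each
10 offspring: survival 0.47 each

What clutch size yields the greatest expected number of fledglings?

Expected fledglings = c × s(c):
  c=6: 6 × 0.85 = 5.100
  c=7: 7 × 0.76 = 5.320
  c=8: 8 × 0.69 = 5.520
  c=9: 9 × 0.56 = 5.040
  c=10: 10 × 0.47 = 4.700
Maximum at c = 8 (5.520 fledglings).

8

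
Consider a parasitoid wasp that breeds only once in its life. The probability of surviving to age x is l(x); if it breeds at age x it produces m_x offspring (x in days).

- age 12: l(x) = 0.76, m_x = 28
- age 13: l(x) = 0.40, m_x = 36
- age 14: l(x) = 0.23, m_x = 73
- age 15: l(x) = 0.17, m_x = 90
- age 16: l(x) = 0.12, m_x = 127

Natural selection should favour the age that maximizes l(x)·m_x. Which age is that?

12

Expected offspring if breeding at age x = l(x) × m_x:
  age 12: 0.76 × 28 = 21.280
  age 13: 0.40 × 36 = 14.400
  age 14: 0.23 × 73 = 16.790
  age 15: 0.17 × 90 = 15.300
  age 16: 0.12 × 127 = 15.240
Maximum at age 12 (21.280).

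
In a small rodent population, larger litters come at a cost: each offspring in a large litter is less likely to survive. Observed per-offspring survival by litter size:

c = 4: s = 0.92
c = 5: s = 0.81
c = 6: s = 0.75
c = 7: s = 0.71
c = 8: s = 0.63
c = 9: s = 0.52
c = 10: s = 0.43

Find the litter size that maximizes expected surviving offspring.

Expected surviving offspring = c × s(c):
  c=4: 4 × 0.92 = 3.680
  c=5: 5 × 0.81 = 4.050
  c=6: 6 × 0.75 = 4.500
  c=7: 7 × 0.71 = 4.970
  c=8: 8 × 0.63 = 5.040
  c=9: 9 × 0.52 = 4.680
  c=10: 10 × 0.43 = 4.300
Maximum at c = 8 (5.040 surviving offspring).

8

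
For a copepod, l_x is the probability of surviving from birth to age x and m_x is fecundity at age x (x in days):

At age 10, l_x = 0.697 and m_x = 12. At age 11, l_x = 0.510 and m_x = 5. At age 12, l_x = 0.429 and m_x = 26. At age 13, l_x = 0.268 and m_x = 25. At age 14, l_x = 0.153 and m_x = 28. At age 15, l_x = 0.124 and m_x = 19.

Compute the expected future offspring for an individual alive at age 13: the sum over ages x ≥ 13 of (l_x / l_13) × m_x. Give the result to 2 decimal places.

l_13 = 0.268. Conditional survival from age 13 to x is l_x / l_13.
  x=13: (0.268/0.268) × 25 = 25.0000
  x=14: (0.153/0.268) × 28 = 15.9851
  x=15: (0.124/0.268) × 19 = 8.7910
Sum = 25.0000 + 15.9851 + 8.7910 = 49.7761

49.78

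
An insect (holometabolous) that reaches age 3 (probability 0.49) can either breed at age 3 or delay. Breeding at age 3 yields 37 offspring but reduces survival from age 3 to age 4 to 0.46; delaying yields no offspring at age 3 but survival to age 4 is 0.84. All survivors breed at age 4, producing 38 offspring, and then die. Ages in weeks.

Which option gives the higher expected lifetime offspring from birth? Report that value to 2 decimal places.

26.70

breed at age 3: R₀ = 0.49 × (37 + 0.46 × 38) = 0.49 × 54.4800 = 26.6952
delay to age 4: R₀ = 0.49 × (0.84 × 38) = 0.49 × 31.9200 = 15.6408
Higher: breed at age 3 (26.6952).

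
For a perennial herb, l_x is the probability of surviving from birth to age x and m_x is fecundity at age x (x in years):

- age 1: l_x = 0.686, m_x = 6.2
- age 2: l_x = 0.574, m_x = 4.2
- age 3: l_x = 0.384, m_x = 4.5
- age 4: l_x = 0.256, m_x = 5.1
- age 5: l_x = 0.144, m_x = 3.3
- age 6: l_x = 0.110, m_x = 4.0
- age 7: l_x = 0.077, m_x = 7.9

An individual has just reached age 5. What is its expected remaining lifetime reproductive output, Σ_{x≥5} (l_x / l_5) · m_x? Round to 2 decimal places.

l_5 = 0.144. Conditional survival from age 5 to x is l_x / l_5.
  x=5: (0.144/0.144) × 3.3 = 3.3000
  x=6: (0.110/0.144) × 4.0 = 3.0556
  x=7: (0.077/0.144) × 7.9 = 4.2243
Sum = 3.3000 + 3.0556 + 4.2243 = 10.5799

10.58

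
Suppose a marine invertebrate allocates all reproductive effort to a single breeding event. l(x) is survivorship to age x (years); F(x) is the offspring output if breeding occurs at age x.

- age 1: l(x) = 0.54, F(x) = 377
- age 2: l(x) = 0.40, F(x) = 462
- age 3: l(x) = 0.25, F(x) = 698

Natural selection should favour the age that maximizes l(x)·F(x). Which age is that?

Expected offspring if breeding at age x = l(x) × F(x):
  age 1: 0.54 × 377 = 203.580
  age 2: 0.40 × 462 = 184.800
  age 3: 0.25 × 698 = 174.500
Maximum at age 1 (203.580).

1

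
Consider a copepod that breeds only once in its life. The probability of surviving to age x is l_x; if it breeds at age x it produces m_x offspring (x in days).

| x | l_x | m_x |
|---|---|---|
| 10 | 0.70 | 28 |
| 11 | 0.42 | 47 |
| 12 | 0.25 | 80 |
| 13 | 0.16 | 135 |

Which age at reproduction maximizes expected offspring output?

13

Expected offspring if breeding at age x = l_x × m_x:
  age 10: 0.70 × 28 = 19.600
  age 11: 0.42 × 47 = 19.740
  age 12: 0.25 × 80 = 20.000
  age 13: 0.16 × 135 = 21.600
Maximum at age 13 (21.600).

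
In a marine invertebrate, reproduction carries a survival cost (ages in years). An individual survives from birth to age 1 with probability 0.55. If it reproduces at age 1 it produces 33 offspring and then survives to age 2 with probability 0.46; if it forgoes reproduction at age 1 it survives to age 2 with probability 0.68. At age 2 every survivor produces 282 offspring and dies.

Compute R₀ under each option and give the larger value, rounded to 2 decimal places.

105.47

breed at age 1: R₀ = 0.55 × (33 + 0.46 × 282) = 0.55 × 162.7200 = 89.4960
delay to age 2: R₀ = 0.55 × (0.68 × 282) = 0.55 × 191.7600 = 105.4680
Higher: delay to age 2 (105.4680).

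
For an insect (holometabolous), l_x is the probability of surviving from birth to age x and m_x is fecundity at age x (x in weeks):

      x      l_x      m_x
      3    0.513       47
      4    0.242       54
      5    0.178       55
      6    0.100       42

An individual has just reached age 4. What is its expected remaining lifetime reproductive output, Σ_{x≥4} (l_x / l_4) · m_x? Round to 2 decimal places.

111.81

l_4 = 0.242. Conditional survival from age 4 to x is l_x / l_4.
  x=4: (0.242/0.242) × 54 = 54.0000
  x=5: (0.178/0.242) × 55 = 40.4545
  x=6: (0.100/0.242) × 42 = 17.3554
Sum = 54.0000 + 40.4545 + 17.3554 = 111.8099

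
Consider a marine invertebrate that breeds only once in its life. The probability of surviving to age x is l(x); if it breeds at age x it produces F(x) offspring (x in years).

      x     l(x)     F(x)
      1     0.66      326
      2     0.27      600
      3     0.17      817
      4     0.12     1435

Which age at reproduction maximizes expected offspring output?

1

Expected offspring if breeding at age x = l(x) × F(x):
  age 1: 0.66 × 326 = 215.160
  age 2: 0.27 × 600 = 162.000
  age 3: 0.17 × 817 = 138.890
  age 4: 0.12 × 1435 = 172.200
Maximum at age 1 (215.160).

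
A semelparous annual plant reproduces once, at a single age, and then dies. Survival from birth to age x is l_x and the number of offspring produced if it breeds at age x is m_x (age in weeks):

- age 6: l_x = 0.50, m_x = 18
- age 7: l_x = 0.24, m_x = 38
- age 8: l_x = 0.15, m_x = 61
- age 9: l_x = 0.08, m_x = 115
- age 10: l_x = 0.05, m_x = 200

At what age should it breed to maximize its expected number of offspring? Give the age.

10

Expected offspring if breeding at age x = l_x × m_x:
  age 6: 0.50 × 18 = 9.000
  age 7: 0.24 × 38 = 9.120
  age 8: 0.15 × 61 = 9.150
  age 9: 0.08 × 115 = 9.200
  age 10: 0.05 × 200 = 10.000
Maximum at age 10 (10.000).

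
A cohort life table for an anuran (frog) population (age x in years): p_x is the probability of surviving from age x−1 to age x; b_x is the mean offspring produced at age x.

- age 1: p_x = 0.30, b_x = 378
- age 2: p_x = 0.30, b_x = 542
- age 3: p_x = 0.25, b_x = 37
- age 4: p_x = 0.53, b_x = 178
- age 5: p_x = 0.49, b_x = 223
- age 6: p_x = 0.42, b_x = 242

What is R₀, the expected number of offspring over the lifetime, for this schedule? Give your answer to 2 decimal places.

Survivorship from birth: l_x = p_1·p_2·…·p_x.
  l_1 = 0.30000
  l_2 = 0.09000
  l_3 = 0.02250
  l_4 = 0.01192
  l_5 = 0.00584
  l_6 = 0.00245
R₀ = Σ l_x b_x:
  age 1: 0.30000 × 378 = 113.4000
  age 2: 0.09000 × 542 = 48.7800
  age 3: 0.02250 × 37 = 0.8325
  age 4: 0.01192 × 178 = 2.1218
  age 5: 0.00584 × 223 = 1.3023
  age 6: 0.00245 × 242 = 0.5929
R₀ = 113.4000 + 48.7800 + 0.8325 + 2.1218 + 1.3023 + 0.5929 = 167.0295

167.03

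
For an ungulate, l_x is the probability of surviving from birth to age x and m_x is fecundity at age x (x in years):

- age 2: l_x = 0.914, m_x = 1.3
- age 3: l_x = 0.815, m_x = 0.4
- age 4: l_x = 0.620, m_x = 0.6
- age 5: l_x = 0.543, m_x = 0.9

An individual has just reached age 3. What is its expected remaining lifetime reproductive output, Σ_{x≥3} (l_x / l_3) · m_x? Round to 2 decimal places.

l_3 = 0.815. Conditional survival from age 3 to x is l_x / l_3.
  x=3: (0.815/0.815) × 0.4 = 0.4000
  x=4: (0.620/0.815) × 0.6 = 0.4564
  x=5: (0.543/0.815) × 0.9 = 0.5996
Sum = 0.4000 + 0.4564 + 0.5996 = 1.4561

1.46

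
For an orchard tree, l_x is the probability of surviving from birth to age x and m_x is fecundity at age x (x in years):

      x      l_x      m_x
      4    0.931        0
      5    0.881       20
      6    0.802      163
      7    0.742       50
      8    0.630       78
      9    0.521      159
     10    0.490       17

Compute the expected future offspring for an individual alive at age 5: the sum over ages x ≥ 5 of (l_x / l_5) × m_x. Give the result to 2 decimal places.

l_5 = 0.881. Conditional survival from age 5 to x is l_x / l_5.
  x=5: (0.881/0.881) × 20 = 20.0000
  x=6: (0.802/0.881) × 163 = 148.3837
  x=7: (0.742/0.881) × 50 = 42.1112
  x=8: (0.630/0.881) × 78 = 55.7775
  x=9: (0.521/0.881) × 159 = 94.0284
  x=10: (0.490/0.881) × 17 = 9.4552
Sum = 20.0000 + 148.3837 + 42.1112 + 55.7775 + 94.0284 + 9.4552 = 369.7560

369.76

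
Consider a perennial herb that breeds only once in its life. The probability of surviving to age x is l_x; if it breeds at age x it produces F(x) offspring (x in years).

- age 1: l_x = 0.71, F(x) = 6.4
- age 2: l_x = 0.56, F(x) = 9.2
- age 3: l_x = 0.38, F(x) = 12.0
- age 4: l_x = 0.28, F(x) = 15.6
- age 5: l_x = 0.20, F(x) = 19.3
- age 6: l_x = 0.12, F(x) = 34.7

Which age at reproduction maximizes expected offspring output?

Expected offspring if breeding at age x = l_x × F(x):
  age 1: 0.71 × 6.4 = 4.544
  age 2: 0.56 × 9.2 = 5.152
  age 3: 0.38 × 12.0 = 4.560
  age 4: 0.28 × 15.6 = 4.368
  age 5: 0.20 × 19.3 = 3.860
  age 6: 0.12 × 34.7 = 4.164
Maximum at age 2 (5.152).

2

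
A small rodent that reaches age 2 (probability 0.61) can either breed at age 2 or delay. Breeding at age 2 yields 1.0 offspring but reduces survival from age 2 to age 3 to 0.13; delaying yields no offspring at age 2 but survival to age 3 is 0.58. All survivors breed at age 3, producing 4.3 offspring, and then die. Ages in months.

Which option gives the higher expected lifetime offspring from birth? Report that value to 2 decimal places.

1.52

breed at age 2: R₀ = 0.61 × (1.0 + 0.13 × 4.3) = 0.61 × 1.5590 = 0.9510
delay to age 3: R₀ = 0.61 × (0.58 × 4.3) = 0.61 × 2.4940 = 1.5213
Higher: delay to age 3 (1.5213).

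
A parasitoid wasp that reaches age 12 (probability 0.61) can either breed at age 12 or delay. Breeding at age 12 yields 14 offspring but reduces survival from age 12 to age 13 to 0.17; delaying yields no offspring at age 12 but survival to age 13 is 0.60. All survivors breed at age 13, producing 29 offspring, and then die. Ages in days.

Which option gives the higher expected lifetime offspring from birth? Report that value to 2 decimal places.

11.55

breed at age 12: R₀ = 0.61 × (14 + 0.17 × 29) = 0.61 × 18.9300 = 11.5473
delay to age 13: R₀ = 0.61 × (0.60 × 29) = 0.61 × 17.4000 = 10.6140
Higher: breed at age 12 (11.5473).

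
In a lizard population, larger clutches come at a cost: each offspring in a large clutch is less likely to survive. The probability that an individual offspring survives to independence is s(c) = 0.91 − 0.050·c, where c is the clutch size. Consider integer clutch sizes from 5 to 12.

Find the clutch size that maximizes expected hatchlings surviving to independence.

9

Expected hatchlings surviving to independence = c × s(c):
  c=5: 5 × 0.660 = 3.300
  c=6: 6 × 0.610 = 3.660
  c=7: 7 × 0.560 = 3.920
  c=8: 8 × 0.510 = 4.080
  c=9: 9 × 0.460 = 4.140
  c=10: 10 × 0.410 = 4.100
  c=11: 11 × 0.360 = 3.960
  c=12: 12 × 0.310 = 3.720
Maximum at c = 9 (4.140 hatchlings surviving to independence).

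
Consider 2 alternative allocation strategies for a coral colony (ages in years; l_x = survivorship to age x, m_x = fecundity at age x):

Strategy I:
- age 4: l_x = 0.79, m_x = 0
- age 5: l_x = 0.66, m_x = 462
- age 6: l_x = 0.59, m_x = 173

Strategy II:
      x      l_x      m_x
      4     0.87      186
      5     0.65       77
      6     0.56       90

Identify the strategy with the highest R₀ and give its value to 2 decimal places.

Strategy I: R₀ = 0.79×0 + 0.66×462 + 0.59×173 = 406.9900
Strategy II: R₀ = 0.87×186 + 0.65×77 + 0.56×90 = 262.2700
Highest R₀: strategy I with 406.9900.

406.99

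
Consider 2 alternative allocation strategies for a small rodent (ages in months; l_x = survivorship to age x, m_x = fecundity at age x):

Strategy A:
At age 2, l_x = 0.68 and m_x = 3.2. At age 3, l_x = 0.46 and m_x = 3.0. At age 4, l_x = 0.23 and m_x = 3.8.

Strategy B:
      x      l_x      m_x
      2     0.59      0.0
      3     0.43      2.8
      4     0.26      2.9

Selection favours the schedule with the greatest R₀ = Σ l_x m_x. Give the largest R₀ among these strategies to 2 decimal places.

4.43

Strategy A: R₀ = 0.68×3.2 + 0.46×3.0 + 0.23×3.8 = 4.4300
Strategy B: R₀ = 0.59×0.0 + 0.43×2.8 + 0.26×2.9 = 1.9580
Highest R₀: strategy A with 4.4300.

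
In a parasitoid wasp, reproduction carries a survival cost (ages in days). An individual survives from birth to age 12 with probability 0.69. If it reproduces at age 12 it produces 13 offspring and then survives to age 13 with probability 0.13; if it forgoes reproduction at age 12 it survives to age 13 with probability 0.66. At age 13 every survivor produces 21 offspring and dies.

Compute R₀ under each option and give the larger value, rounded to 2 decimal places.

breed at age 12: R₀ = 0.69 × (13 + 0.13 × 21) = 0.69 × 15.7300 = 10.8537
delay to age 13: R₀ = 0.69 × (0.66 × 21) = 0.69 × 13.8600 = 9.5634
Higher: breed at age 12 (10.8537).

10.85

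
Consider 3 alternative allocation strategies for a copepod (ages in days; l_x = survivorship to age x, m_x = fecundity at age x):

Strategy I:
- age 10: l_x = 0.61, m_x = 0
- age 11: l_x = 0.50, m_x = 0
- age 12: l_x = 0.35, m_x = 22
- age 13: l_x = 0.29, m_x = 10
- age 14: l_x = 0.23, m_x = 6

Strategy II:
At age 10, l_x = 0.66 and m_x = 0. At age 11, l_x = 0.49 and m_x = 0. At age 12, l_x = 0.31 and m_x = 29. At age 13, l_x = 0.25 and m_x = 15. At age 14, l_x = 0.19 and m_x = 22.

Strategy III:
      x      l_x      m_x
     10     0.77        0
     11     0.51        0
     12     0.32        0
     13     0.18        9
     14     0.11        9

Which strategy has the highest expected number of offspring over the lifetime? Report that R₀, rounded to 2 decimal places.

16.92

Strategy I: R₀ = 0.61×0 + 0.50×0 + 0.35×22 + 0.29×10 + 0.23×6 = 11.9800
Strategy II: R₀ = 0.66×0 + 0.49×0 + 0.31×29 + 0.25×15 + 0.19×22 = 16.9200
Strategy III: R₀ = 0.77×0 + 0.51×0 + 0.32×0 + 0.18×9 + 0.11×9 = 2.6100
Highest R₀: strategy II with 16.9200.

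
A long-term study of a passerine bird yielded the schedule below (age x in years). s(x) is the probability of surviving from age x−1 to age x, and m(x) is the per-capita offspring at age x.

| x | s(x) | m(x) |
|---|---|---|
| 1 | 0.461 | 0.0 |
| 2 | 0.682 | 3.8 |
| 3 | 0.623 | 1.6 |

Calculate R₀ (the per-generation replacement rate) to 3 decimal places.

Survivorship from birth: l_x = s_1·s_2·…·s_x.
  l_1 = 0.46100
  l_2 = 0.31440
  l_3 = 0.19587
R₀ = Σ l_x m(x):
  age 1: 0.46100 × 0.0 = 0.0000
  age 2: 0.31440 × 3.8 = 1.1947
  age 3: 0.19587 × 1.6 = 0.3134
R₀ = 0.0000 + 1.1947 + 0.3134 = 1.5081

1.508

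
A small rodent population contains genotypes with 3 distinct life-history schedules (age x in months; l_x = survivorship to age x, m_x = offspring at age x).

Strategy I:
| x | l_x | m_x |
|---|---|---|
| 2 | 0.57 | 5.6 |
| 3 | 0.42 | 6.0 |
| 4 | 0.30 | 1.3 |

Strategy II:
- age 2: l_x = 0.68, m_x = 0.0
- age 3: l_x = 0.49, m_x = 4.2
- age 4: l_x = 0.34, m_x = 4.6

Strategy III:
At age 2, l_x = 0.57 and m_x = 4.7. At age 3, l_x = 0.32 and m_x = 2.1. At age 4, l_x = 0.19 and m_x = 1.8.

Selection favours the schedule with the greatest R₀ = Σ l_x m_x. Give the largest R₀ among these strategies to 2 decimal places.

Strategy I: R₀ = 0.57×5.6 + 0.42×6.0 + 0.30×1.3 = 6.1020
Strategy II: R₀ = 0.68×0.0 + 0.49×4.2 + 0.34×4.6 = 3.6220
Strategy III: R₀ = 0.57×4.7 + 0.32×2.1 + 0.19×1.8 = 3.6930
Highest R₀: strategy I with 6.1020.

6.10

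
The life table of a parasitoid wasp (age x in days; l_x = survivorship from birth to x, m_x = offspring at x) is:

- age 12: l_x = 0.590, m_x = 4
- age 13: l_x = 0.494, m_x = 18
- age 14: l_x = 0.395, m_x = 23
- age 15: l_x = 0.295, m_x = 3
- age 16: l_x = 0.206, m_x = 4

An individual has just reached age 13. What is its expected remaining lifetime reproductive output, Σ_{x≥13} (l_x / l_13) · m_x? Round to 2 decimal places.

39.85

l_13 = 0.494. Conditional survival from age 13 to x is l_x / l_13.
  x=13: (0.494/0.494) × 18 = 18.0000
  x=14: (0.395/0.494) × 23 = 18.3907
  x=15: (0.295/0.494) × 3 = 1.7915
  x=16: (0.206/0.494) × 4 = 1.6680
Sum = 18.0000 + 18.3907 + 1.7915 + 1.6680 = 39.8502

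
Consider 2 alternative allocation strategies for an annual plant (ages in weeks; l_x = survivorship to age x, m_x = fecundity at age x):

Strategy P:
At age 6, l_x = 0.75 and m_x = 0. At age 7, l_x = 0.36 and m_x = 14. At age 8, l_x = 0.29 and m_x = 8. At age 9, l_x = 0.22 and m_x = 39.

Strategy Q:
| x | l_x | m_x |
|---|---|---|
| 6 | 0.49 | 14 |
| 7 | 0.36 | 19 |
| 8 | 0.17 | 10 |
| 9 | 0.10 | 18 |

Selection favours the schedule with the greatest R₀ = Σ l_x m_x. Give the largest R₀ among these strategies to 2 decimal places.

Strategy P: R₀ = 0.75×0 + 0.36×14 + 0.29×8 + 0.22×39 = 15.9400
Strategy Q: R₀ = 0.49×14 + 0.36×19 + 0.17×10 + 0.10×18 = 17.2000
Highest R₀: strategy Q with 17.2000.

17.20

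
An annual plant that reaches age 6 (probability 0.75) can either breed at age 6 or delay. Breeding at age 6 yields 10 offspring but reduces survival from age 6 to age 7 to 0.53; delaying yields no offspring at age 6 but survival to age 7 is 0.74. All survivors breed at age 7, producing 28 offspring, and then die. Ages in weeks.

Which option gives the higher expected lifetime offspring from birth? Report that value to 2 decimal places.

18.63

breed at age 6: R₀ = 0.75 × (10 + 0.53 × 28) = 0.75 × 24.8400 = 18.6300
delay to age 7: R₀ = 0.75 × (0.74 × 28) = 0.75 × 20.7200 = 15.5400
Higher: breed at age 6 (18.6300).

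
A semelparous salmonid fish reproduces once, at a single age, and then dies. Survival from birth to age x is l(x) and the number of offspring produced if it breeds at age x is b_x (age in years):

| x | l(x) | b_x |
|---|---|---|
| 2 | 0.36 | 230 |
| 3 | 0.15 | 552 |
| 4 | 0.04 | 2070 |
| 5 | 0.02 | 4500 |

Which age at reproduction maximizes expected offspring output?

Expected offspring if breeding at age x = l(x) × b_x:
  age 2: 0.36 × 230 = 82.800
  age 3: 0.15 × 552 = 82.800
  age 4: 0.04 × 2070 = 82.800
  age 5: 0.02 × 4500 = 90.000
Maximum at age 5 (90.000).

5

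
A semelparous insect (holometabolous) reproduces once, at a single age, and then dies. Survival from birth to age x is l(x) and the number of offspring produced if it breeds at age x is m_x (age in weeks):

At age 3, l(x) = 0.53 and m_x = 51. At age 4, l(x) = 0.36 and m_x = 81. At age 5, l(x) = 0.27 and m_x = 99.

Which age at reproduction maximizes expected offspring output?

4

Expected offspring if breeding at age x = l(x) × m_x:
  age 3: 0.53 × 51 = 27.030
  age 4: 0.36 × 81 = 29.160
  age 5: 0.27 × 99 = 26.730
Maximum at age 4 (29.160).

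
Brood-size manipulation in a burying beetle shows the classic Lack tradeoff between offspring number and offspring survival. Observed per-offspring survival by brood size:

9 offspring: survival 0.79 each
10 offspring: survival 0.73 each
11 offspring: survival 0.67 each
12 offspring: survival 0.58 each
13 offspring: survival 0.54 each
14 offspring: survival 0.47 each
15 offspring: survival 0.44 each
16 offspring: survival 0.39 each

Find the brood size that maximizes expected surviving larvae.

11

Expected surviving larvae = c × s(c):
  c=9: 9 × 0.79 = 7.110
  c=10: 10 × 0.73 = 7.300
  c=11: 11 × 0.67 = 7.370
  c=12: 12 × 0.58 = 6.960
  c=13: 13 × 0.54 = 7.020
  c=14: 14 × 0.47 = 6.580
  c=15: 15 × 0.44 = 6.600
  c=16: 16 × 0.39 = 6.240
Maximum at c = 11 (7.370 surviving larvae).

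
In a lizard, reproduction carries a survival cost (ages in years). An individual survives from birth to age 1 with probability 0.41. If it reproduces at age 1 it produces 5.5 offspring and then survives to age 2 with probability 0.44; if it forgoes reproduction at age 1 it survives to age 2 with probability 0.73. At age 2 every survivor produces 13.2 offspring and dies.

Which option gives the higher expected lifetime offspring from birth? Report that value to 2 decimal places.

breed at age 1: R₀ = 0.41 × (5.5 + 0.44 × 13.2) = 0.41 × 11.3080 = 4.6363
delay to age 2: R₀ = 0.41 × (0.73 × 13.2) = 0.41 × 9.6360 = 3.9508
Higher: breed at age 1 (4.6363).

4.64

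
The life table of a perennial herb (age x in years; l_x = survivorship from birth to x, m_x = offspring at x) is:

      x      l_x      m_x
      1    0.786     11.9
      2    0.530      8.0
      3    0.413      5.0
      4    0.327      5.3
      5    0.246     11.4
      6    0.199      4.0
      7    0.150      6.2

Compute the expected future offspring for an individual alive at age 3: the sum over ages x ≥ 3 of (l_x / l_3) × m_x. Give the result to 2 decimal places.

20.17

l_3 = 0.413. Conditional survival from age 3 to x is l_x / l_3.
  x=3: (0.413/0.413) × 5.0 = 5.0000
  x=4: (0.327/0.413) × 5.3 = 4.1964
  x=5: (0.246/0.413) × 11.4 = 6.7903
  x=6: (0.199/0.413) × 4.0 = 1.9274
  x=7: (0.150/0.413) × 6.2 = 2.2518
Sum = 5.0000 + 4.1964 + 6.7903 + 1.9274 + 2.2518 = 20.1659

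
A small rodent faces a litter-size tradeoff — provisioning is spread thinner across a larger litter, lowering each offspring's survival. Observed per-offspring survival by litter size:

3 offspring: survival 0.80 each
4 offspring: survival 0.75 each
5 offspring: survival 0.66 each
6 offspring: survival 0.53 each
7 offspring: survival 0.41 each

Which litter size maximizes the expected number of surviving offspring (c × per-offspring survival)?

5

Expected surviving offspring = c × s(c):
  c=3: 3 × 0.80 = 2.400
  c=4: 4 × 0.75 = 3.000
  c=5: 5 × 0.66 = 3.300
  c=6: 6 × 0.53 = 3.180
  c=7: 7 × 0.41 = 2.870
Maximum at c = 5 (3.300 surviving offspring).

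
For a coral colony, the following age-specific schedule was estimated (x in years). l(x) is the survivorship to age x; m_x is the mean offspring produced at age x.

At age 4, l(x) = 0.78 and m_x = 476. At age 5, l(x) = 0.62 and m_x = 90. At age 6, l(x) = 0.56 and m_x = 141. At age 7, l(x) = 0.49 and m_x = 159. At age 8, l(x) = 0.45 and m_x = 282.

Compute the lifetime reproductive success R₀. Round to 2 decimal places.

R₀ = Σ l(x) m_x:
  age 4: 0.78 × 476 = 371.2800
  age 5: 0.62 × 90 = 55.8000
  age 6: 0.56 × 141 = 78.9600
  age 7: 0.49 × 159 = 77.9100
  age 8: 0.45 × 282 = 126.9000
R₀ = 371.2800 + 55.8000 + 78.9600 + 77.9100 + 126.9000 = 710.8500

710.85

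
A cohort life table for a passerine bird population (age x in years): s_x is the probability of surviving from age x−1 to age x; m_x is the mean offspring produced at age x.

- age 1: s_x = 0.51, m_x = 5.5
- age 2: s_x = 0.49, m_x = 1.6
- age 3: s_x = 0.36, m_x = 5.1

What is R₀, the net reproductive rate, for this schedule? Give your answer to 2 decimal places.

Survivorship from birth: l_x = s_1·s_2·…·s_x.
  l_1 = 0.51000
  l_2 = 0.24990
  l_3 = 0.08996
R₀ = Σ l_x m_x:
  age 1: 0.51000 × 5.5 = 2.8050
  age 2: 0.24990 × 1.6 = 0.3998
  age 3: 0.08996 × 5.1 = 0.4588
R₀ = 2.8050 + 0.3998 + 0.4588 = 3.6636

3.66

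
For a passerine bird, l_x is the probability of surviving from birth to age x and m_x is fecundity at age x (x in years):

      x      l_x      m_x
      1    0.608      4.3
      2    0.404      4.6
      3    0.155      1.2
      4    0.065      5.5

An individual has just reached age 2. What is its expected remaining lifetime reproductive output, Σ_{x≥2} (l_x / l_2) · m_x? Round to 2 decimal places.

l_2 = 0.404. Conditional survival from age 2 to x is l_x / l_2.
  x=2: (0.404/0.404) × 4.6 = 4.6000
  x=3: (0.155/0.404) × 1.2 = 0.4604
  x=4: (0.065/0.404) × 5.5 = 0.8849
Sum = 4.6000 + 0.4604 + 0.8849 = 5.9453

5.95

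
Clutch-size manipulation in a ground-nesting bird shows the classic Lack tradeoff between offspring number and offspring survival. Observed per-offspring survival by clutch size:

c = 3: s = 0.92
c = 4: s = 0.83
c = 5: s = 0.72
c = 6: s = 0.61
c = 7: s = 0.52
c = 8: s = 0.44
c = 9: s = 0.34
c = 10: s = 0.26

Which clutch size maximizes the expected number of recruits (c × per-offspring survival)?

Expected recruits = c × s(c):
  c=3: 3 × 0.92 = 2.760
  c=4: 4 × 0.83 = 3.320
  c=5: 5 × 0.72 = 3.600
  c=6: 6 × 0.61 = 3.660
  c=7: 7 × 0.52 = 3.640
  c=8: 8 × 0.44 = 3.520
  c=9: 9 × 0.34 = 3.060
  c=10: 10 × 0.26 = 2.600
Maximum at c = 6 (3.660 recruits).

6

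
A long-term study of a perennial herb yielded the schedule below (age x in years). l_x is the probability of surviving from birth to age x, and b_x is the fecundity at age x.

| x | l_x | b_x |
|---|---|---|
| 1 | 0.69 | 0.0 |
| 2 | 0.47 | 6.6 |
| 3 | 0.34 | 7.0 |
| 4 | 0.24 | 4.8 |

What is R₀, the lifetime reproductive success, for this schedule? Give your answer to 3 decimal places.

R₀ = Σ l_x b_x:
  age 1: 0.69 × 0.0 = 0.0000
  age 2: 0.47 × 6.6 = 3.1020
  age 3: 0.34 × 7.0 = 2.3800
  age 4: 0.24 × 4.8 = 1.1520
R₀ = 0.0000 + 3.1020 + 2.3800 + 1.1520 = 6.6340

6.634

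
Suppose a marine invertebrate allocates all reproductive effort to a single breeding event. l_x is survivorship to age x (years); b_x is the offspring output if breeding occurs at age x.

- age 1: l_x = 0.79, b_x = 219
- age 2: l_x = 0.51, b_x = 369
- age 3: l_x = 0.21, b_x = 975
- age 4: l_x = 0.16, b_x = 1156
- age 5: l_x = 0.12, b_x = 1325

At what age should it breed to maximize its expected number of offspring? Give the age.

3

Expected offspring if breeding at age x = l_x × b_x:
  age 1: 0.79 × 219 = 173.010
  age 2: 0.51 × 369 = 188.190
  age 3: 0.21 × 975 = 204.750
  age 4: 0.16 × 1156 = 184.960
  age 5: 0.12 × 1325 = 159.000
Maximum at age 3 (204.750).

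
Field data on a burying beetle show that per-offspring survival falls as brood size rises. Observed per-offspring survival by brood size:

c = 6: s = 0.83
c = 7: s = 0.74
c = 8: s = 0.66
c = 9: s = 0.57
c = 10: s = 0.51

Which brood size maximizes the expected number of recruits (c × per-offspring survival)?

Expected recruits = c × s(c):
  c=6: 6 × 0.83 = 4.980
  c=7: 7 × 0.74 = 5.180
  c=8: 8 × 0.66 = 5.280
  c=9: 9 × 0.57 = 5.130
  c=10: 10 × 0.51 = 5.100
Maximum at c = 8 (5.280 recruits).

8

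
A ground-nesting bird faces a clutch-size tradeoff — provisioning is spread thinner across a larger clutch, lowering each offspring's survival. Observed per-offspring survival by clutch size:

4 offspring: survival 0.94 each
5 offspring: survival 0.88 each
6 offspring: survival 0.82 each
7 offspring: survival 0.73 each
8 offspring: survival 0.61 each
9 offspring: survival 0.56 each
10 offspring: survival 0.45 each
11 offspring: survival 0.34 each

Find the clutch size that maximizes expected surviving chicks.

Expected surviving chicks = c × s(c):
  c=4: 4 × 0.94 = 3.760
  c=5: 5 × 0.88 = 4.400
  c=6: 6 × 0.82 = 4.920
  c=7: 7 × 0.73 = 5.110
  c=8: 8 × 0.61 = 4.880
  c=9: 9 × 0.56 = 5.040
  c=10: 10 × 0.45 = 4.500
  c=11: 11 × 0.34 = 3.740
Maximum at c = 7 (5.110 surviving chicks).

7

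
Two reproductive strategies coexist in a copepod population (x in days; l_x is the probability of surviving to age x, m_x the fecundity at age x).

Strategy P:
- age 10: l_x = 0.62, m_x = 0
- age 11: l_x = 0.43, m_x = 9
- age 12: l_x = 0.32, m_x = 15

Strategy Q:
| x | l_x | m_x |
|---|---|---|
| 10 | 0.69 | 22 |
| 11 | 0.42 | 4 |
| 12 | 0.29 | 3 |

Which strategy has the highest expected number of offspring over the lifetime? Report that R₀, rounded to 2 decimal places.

Strategy P: R₀ = 0.62×0 + 0.43×9 + 0.32×15 = 8.6700
Strategy Q: R₀ = 0.69×22 + 0.42×4 + 0.29×3 = 17.7300
Highest R₀: strategy Q with 17.7300.

17.73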